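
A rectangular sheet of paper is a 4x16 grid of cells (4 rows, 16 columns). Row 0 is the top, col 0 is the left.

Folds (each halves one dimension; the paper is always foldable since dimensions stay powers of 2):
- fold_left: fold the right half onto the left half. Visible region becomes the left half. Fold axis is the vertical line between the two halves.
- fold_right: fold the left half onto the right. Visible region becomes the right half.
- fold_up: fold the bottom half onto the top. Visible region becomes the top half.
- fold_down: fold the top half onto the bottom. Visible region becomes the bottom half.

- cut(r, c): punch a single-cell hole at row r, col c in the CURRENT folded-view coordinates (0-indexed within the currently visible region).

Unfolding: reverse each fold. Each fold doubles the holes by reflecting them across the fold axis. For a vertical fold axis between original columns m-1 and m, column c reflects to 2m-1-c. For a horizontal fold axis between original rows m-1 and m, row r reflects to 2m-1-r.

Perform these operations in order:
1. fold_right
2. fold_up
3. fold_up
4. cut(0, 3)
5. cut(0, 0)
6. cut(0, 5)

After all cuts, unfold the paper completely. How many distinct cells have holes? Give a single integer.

Answer: 24

Derivation:
Op 1 fold_right: fold axis v@8; visible region now rows[0,4) x cols[8,16) = 4x8
Op 2 fold_up: fold axis h@2; visible region now rows[0,2) x cols[8,16) = 2x8
Op 3 fold_up: fold axis h@1; visible region now rows[0,1) x cols[8,16) = 1x8
Op 4 cut(0, 3): punch at orig (0,11); cuts so far [(0, 11)]; region rows[0,1) x cols[8,16) = 1x8
Op 5 cut(0, 0): punch at orig (0,8); cuts so far [(0, 8), (0, 11)]; region rows[0,1) x cols[8,16) = 1x8
Op 6 cut(0, 5): punch at orig (0,13); cuts so far [(0, 8), (0, 11), (0, 13)]; region rows[0,1) x cols[8,16) = 1x8
Unfold 1 (reflect across h@1): 6 holes -> [(0, 8), (0, 11), (0, 13), (1, 8), (1, 11), (1, 13)]
Unfold 2 (reflect across h@2): 12 holes -> [(0, 8), (0, 11), (0, 13), (1, 8), (1, 11), (1, 13), (2, 8), (2, 11), (2, 13), (3, 8), (3, 11), (3, 13)]
Unfold 3 (reflect across v@8): 24 holes -> [(0, 2), (0, 4), (0, 7), (0, 8), (0, 11), (0, 13), (1, 2), (1, 4), (1, 7), (1, 8), (1, 11), (1, 13), (2, 2), (2, 4), (2, 7), (2, 8), (2, 11), (2, 13), (3, 2), (3, 4), (3, 7), (3, 8), (3, 11), (3, 13)]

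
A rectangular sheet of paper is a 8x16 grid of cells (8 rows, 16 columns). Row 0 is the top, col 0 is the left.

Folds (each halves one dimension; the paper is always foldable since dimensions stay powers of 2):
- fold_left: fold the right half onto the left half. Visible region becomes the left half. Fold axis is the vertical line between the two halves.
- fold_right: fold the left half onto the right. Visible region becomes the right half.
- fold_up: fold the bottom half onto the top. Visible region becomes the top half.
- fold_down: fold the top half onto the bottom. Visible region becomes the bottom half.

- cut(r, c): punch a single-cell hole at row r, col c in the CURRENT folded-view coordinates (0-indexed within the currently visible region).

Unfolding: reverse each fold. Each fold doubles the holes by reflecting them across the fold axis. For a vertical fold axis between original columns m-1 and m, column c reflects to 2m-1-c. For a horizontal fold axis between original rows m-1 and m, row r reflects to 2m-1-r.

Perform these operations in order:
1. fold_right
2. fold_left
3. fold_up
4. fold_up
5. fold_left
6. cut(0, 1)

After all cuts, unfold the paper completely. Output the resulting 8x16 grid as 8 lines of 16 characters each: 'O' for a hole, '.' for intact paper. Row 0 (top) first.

Op 1 fold_right: fold axis v@8; visible region now rows[0,8) x cols[8,16) = 8x8
Op 2 fold_left: fold axis v@12; visible region now rows[0,8) x cols[8,12) = 8x4
Op 3 fold_up: fold axis h@4; visible region now rows[0,4) x cols[8,12) = 4x4
Op 4 fold_up: fold axis h@2; visible region now rows[0,2) x cols[8,12) = 2x4
Op 5 fold_left: fold axis v@10; visible region now rows[0,2) x cols[8,10) = 2x2
Op 6 cut(0, 1): punch at orig (0,9); cuts so far [(0, 9)]; region rows[0,2) x cols[8,10) = 2x2
Unfold 1 (reflect across v@10): 2 holes -> [(0, 9), (0, 10)]
Unfold 2 (reflect across h@2): 4 holes -> [(0, 9), (0, 10), (3, 9), (3, 10)]
Unfold 3 (reflect across h@4): 8 holes -> [(0, 9), (0, 10), (3, 9), (3, 10), (4, 9), (4, 10), (7, 9), (7, 10)]
Unfold 4 (reflect across v@12): 16 holes -> [(0, 9), (0, 10), (0, 13), (0, 14), (3, 9), (3, 10), (3, 13), (3, 14), (4, 9), (4, 10), (4, 13), (4, 14), (7, 9), (7, 10), (7, 13), (7, 14)]
Unfold 5 (reflect across v@8): 32 holes -> [(0, 1), (0, 2), (0, 5), (0, 6), (0, 9), (0, 10), (0, 13), (0, 14), (3, 1), (3, 2), (3, 5), (3, 6), (3, 9), (3, 10), (3, 13), (3, 14), (4, 1), (4, 2), (4, 5), (4, 6), (4, 9), (4, 10), (4, 13), (4, 14), (7, 1), (7, 2), (7, 5), (7, 6), (7, 9), (7, 10), (7, 13), (7, 14)]

Answer: .OO..OO..OO..OO.
................
................
.OO..OO..OO..OO.
.OO..OO..OO..OO.
................
................
.OO..OO..OO..OO.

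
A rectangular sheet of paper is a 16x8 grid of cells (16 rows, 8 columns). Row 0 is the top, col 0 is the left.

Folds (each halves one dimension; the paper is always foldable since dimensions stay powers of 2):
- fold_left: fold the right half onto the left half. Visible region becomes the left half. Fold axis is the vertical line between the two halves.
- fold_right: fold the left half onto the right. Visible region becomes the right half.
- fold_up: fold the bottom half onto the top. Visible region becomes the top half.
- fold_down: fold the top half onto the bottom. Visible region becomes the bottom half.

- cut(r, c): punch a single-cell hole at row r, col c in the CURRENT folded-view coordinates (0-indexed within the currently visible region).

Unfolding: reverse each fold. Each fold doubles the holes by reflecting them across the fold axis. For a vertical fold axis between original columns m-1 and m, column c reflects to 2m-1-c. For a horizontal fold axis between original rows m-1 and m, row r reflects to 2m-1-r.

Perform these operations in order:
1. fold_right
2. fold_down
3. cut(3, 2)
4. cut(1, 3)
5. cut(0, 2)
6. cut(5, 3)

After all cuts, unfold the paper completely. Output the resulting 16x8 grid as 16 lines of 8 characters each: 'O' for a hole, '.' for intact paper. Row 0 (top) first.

Op 1 fold_right: fold axis v@4; visible region now rows[0,16) x cols[4,8) = 16x4
Op 2 fold_down: fold axis h@8; visible region now rows[8,16) x cols[4,8) = 8x4
Op 3 cut(3, 2): punch at orig (11,6); cuts so far [(11, 6)]; region rows[8,16) x cols[4,8) = 8x4
Op 4 cut(1, 3): punch at orig (9,7); cuts so far [(9, 7), (11, 6)]; region rows[8,16) x cols[4,8) = 8x4
Op 5 cut(0, 2): punch at orig (8,6); cuts so far [(8, 6), (9, 7), (11, 6)]; region rows[8,16) x cols[4,8) = 8x4
Op 6 cut(5, 3): punch at orig (13,7); cuts so far [(8, 6), (9, 7), (11, 6), (13, 7)]; region rows[8,16) x cols[4,8) = 8x4
Unfold 1 (reflect across h@8): 8 holes -> [(2, 7), (4, 6), (6, 7), (7, 6), (8, 6), (9, 7), (11, 6), (13, 7)]
Unfold 2 (reflect across v@4): 16 holes -> [(2, 0), (2, 7), (4, 1), (4, 6), (6, 0), (6, 7), (7, 1), (7, 6), (8, 1), (8, 6), (9, 0), (9, 7), (11, 1), (11, 6), (13, 0), (13, 7)]

Answer: ........
........
O......O
........
.O....O.
........
O......O
.O....O.
.O....O.
O......O
........
.O....O.
........
O......O
........
........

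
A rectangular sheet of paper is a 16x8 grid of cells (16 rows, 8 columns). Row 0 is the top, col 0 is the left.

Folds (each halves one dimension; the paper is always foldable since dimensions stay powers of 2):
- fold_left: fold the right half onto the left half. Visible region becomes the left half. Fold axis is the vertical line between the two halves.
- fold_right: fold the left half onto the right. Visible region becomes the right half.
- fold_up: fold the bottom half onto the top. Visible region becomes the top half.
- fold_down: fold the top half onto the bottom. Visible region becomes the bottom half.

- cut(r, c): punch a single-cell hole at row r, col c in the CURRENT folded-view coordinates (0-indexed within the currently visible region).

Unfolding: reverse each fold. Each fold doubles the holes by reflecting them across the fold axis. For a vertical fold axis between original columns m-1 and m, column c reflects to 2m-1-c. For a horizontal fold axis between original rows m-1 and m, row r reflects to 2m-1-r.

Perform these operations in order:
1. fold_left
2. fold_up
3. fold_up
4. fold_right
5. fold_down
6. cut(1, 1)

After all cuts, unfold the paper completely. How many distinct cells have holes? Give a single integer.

Op 1 fold_left: fold axis v@4; visible region now rows[0,16) x cols[0,4) = 16x4
Op 2 fold_up: fold axis h@8; visible region now rows[0,8) x cols[0,4) = 8x4
Op 3 fold_up: fold axis h@4; visible region now rows[0,4) x cols[0,4) = 4x4
Op 4 fold_right: fold axis v@2; visible region now rows[0,4) x cols[2,4) = 4x2
Op 5 fold_down: fold axis h@2; visible region now rows[2,4) x cols[2,4) = 2x2
Op 6 cut(1, 1): punch at orig (3,3); cuts so far [(3, 3)]; region rows[2,4) x cols[2,4) = 2x2
Unfold 1 (reflect across h@2): 2 holes -> [(0, 3), (3, 3)]
Unfold 2 (reflect across v@2): 4 holes -> [(0, 0), (0, 3), (3, 0), (3, 3)]
Unfold 3 (reflect across h@4): 8 holes -> [(0, 0), (0, 3), (3, 0), (3, 3), (4, 0), (4, 3), (7, 0), (7, 3)]
Unfold 4 (reflect across h@8): 16 holes -> [(0, 0), (0, 3), (3, 0), (3, 3), (4, 0), (4, 3), (7, 0), (7, 3), (8, 0), (8, 3), (11, 0), (11, 3), (12, 0), (12, 3), (15, 0), (15, 3)]
Unfold 5 (reflect across v@4): 32 holes -> [(0, 0), (0, 3), (0, 4), (0, 7), (3, 0), (3, 3), (3, 4), (3, 7), (4, 0), (4, 3), (4, 4), (4, 7), (7, 0), (7, 3), (7, 4), (7, 7), (8, 0), (8, 3), (8, 4), (8, 7), (11, 0), (11, 3), (11, 4), (11, 7), (12, 0), (12, 3), (12, 4), (12, 7), (15, 0), (15, 3), (15, 4), (15, 7)]

Answer: 32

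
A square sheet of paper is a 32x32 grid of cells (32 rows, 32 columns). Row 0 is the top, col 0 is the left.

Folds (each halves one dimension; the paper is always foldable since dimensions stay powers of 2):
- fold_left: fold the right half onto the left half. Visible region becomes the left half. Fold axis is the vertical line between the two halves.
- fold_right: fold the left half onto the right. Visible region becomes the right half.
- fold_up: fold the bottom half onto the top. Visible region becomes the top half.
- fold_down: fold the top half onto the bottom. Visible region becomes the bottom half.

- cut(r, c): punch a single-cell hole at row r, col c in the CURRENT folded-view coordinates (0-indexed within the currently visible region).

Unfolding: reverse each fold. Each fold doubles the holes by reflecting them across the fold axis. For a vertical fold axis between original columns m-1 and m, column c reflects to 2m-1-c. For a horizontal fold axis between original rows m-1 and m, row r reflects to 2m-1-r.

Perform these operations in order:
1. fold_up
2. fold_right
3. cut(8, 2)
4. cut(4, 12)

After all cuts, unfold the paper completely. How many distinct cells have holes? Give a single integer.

Op 1 fold_up: fold axis h@16; visible region now rows[0,16) x cols[0,32) = 16x32
Op 2 fold_right: fold axis v@16; visible region now rows[0,16) x cols[16,32) = 16x16
Op 3 cut(8, 2): punch at orig (8,18); cuts so far [(8, 18)]; region rows[0,16) x cols[16,32) = 16x16
Op 4 cut(4, 12): punch at orig (4,28); cuts so far [(4, 28), (8, 18)]; region rows[0,16) x cols[16,32) = 16x16
Unfold 1 (reflect across v@16): 4 holes -> [(4, 3), (4, 28), (8, 13), (8, 18)]
Unfold 2 (reflect across h@16): 8 holes -> [(4, 3), (4, 28), (8, 13), (8, 18), (23, 13), (23, 18), (27, 3), (27, 28)]

Answer: 8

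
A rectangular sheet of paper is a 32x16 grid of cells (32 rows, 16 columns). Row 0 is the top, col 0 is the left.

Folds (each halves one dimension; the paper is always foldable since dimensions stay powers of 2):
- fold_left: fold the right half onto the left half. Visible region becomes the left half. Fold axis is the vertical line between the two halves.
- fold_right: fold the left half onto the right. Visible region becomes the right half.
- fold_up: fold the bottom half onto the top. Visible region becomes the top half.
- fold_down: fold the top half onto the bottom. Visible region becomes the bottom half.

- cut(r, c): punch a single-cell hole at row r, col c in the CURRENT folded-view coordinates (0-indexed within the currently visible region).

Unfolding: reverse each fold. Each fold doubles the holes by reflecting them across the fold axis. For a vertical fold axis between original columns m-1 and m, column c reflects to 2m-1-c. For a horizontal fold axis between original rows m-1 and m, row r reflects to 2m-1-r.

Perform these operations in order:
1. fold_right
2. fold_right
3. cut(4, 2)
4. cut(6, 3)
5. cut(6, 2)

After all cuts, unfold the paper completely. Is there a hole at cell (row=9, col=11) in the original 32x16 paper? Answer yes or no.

Answer: no

Derivation:
Op 1 fold_right: fold axis v@8; visible region now rows[0,32) x cols[8,16) = 32x8
Op 2 fold_right: fold axis v@12; visible region now rows[0,32) x cols[12,16) = 32x4
Op 3 cut(4, 2): punch at orig (4,14); cuts so far [(4, 14)]; region rows[0,32) x cols[12,16) = 32x4
Op 4 cut(6, 3): punch at orig (6,15); cuts so far [(4, 14), (6, 15)]; region rows[0,32) x cols[12,16) = 32x4
Op 5 cut(6, 2): punch at orig (6,14); cuts so far [(4, 14), (6, 14), (6, 15)]; region rows[0,32) x cols[12,16) = 32x4
Unfold 1 (reflect across v@12): 6 holes -> [(4, 9), (4, 14), (6, 8), (6, 9), (6, 14), (6, 15)]
Unfold 2 (reflect across v@8): 12 holes -> [(4, 1), (4, 6), (4, 9), (4, 14), (6, 0), (6, 1), (6, 6), (6, 7), (6, 8), (6, 9), (6, 14), (6, 15)]
Holes: [(4, 1), (4, 6), (4, 9), (4, 14), (6, 0), (6, 1), (6, 6), (6, 7), (6, 8), (6, 9), (6, 14), (6, 15)]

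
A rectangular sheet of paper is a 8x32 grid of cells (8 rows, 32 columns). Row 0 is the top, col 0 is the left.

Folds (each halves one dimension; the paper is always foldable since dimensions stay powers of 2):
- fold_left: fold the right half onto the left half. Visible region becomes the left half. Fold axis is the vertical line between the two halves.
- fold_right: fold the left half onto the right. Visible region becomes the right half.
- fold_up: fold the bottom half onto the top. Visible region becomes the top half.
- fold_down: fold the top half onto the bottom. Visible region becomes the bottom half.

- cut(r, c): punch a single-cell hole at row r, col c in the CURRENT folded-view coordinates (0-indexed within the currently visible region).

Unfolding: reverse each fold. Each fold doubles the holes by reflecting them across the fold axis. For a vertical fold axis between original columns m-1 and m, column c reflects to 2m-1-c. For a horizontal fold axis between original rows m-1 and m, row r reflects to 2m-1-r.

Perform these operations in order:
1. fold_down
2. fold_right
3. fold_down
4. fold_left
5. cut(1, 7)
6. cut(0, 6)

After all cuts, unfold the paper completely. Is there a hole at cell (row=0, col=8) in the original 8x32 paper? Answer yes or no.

Answer: yes

Derivation:
Op 1 fold_down: fold axis h@4; visible region now rows[4,8) x cols[0,32) = 4x32
Op 2 fold_right: fold axis v@16; visible region now rows[4,8) x cols[16,32) = 4x16
Op 3 fold_down: fold axis h@6; visible region now rows[6,8) x cols[16,32) = 2x16
Op 4 fold_left: fold axis v@24; visible region now rows[6,8) x cols[16,24) = 2x8
Op 5 cut(1, 7): punch at orig (7,23); cuts so far [(7, 23)]; region rows[6,8) x cols[16,24) = 2x8
Op 6 cut(0, 6): punch at orig (6,22); cuts so far [(6, 22), (7, 23)]; region rows[6,8) x cols[16,24) = 2x8
Unfold 1 (reflect across v@24): 4 holes -> [(6, 22), (6, 25), (7, 23), (7, 24)]
Unfold 2 (reflect across h@6): 8 holes -> [(4, 23), (4, 24), (5, 22), (5, 25), (6, 22), (6, 25), (7, 23), (7, 24)]
Unfold 3 (reflect across v@16): 16 holes -> [(4, 7), (4, 8), (4, 23), (4, 24), (5, 6), (5, 9), (5, 22), (5, 25), (6, 6), (6, 9), (6, 22), (6, 25), (7, 7), (7, 8), (7, 23), (7, 24)]
Unfold 4 (reflect across h@4): 32 holes -> [(0, 7), (0, 8), (0, 23), (0, 24), (1, 6), (1, 9), (1, 22), (1, 25), (2, 6), (2, 9), (2, 22), (2, 25), (3, 7), (3, 8), (3, 23), (3, 24), (4, 7), (4, 8), (4, 23), (4, 24), (5, 6), (5, 9), (5, 22), (5, 25), (6, 6), (6, 9), (6, 22), (6, 25), (7, 7), (7, 8), (7, 23), (7, 24)]
Holes: [(0, 7), (0, 8), (0, 23), (0, 24), (1, 6), (1, 9), (1, 22), (1, 25), (2, 6), (2, 9), (2, 22), (2, 25), (3, 7), (3, 8), (3, 23), (3, 24), (4, 7), (4, 8), (4, 23), (4, 24), (5, 6), (5, 9), (5, 22), (5, 25), (6, 6), (6, 9), (6, 22), (6, 25), (7, 7), (7, 8), (7, 23), (7, 24)]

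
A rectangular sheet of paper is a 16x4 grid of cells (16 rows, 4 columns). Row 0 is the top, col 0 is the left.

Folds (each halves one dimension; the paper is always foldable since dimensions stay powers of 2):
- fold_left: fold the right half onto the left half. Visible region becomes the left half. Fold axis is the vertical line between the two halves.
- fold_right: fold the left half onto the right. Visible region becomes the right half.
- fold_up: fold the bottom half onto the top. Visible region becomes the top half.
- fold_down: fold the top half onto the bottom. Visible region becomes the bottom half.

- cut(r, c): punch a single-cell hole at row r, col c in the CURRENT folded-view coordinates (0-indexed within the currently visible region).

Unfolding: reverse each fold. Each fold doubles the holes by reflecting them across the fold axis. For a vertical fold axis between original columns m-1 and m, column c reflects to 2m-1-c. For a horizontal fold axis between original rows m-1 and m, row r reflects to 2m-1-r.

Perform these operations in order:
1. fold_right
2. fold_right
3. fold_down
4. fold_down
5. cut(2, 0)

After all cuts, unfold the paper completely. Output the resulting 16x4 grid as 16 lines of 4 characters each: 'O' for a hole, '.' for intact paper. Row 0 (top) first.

Answer: ....
OOOO
....
....
....
....
OOOO
....
....
OOOO
....
....
....
....
OOOO
....

Derivation:
Op 1 fold_right: fold axis v@2; visible region now rows[0,16) x cols[2,4) = 16x2
Op 2 fold_right: fold axis v@3; visible region now rows[0,16) x cols[3,4) = 16x1
Op 3 fold_down: fold axis h@8; visible region now rows[8,16) x cols[3,4) = 8x1
Op 4 fold_down: fold axis h@12; visible region now rows[12,16) x cols[3,4) = 4x1
Op 5 cut(2, 0): punch at orig (14,3); cuts so far [(14, 3)]; region rows[12,16) x cols[3,4) = 4x1
Unfold 1 (reflect across h@12): 2 holes -> [(9, 3), (14, 3)]
Unfold 2 (reflect across h@8): 4 holes -> [(1, 3), (6, 3), (9, 3), (14, 3)]
Unfold 3 (reflect across v@3): 8 holes -> [(1, 2), (1, 3), (6, 2), (6, 3), (9, 2), (9, 3), (14, 2), (14, 3)]
Unfold 4 (reflect across v@2): 16 holes -> [(1, 0), (1, 1), (1, 2), (1, 3), (6, 0), (6, 1), (6, 2), (6, 3), (9, 0), (9, 1), (9, 2), (9, 3), (14, 0), (14, 1), (14, 2), (14, 3)]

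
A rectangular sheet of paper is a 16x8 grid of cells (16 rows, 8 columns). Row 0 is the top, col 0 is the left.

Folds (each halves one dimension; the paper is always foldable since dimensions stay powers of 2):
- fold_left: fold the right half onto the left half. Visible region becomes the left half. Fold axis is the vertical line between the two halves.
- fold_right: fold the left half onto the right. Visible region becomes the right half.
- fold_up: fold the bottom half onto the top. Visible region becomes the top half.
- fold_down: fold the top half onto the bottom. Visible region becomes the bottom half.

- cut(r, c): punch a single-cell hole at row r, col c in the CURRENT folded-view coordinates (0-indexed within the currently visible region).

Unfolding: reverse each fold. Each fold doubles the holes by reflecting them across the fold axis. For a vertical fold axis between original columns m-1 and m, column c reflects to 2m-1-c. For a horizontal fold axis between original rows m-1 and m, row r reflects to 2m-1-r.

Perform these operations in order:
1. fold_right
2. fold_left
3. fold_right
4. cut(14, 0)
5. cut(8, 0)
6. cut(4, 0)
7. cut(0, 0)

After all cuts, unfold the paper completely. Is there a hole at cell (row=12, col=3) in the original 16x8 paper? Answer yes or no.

Answer: no

Derivation:
Op 1 fold_right: fold axis v@4; visible region now rows[0,16) x cols[4,8) = 16x4
Op 2 fold_left: fold axis v@6; visible region now rows[0,16) x cols[4,6) = 16x2
Op 3 fold_right: fold axis v@5; visible region now rows[0,16) x cols[5,6) = 16x1
Op 4 cut(14, 0): punch at orig (14,5); cuts so far [(14, 5)]; region rows[0,16) x cols[5,6) = 16x1
Op 5 cut(8, 0): punch at orig (8,5); cuts so far [(8, 5), (14, 5)]; region rows[0,16) x cols[5,6) = 16x1
Op 6 cut(4, 0): punch at orig (4,5); cuts so far [(4, 5), (8, 5), (14, 5)]; region rows[0,16) x cols[5,6) = 16x1
Op 7 cut(0, 0): punch at orig (0,5); cuts so far [(0, 5), (4, 5), (8, 5), (14, 5)]; region rows[0,16) x cols[5,6) = 16x1
Unfold 1 (reflect across v@5): 8 holes -> [(0, 4), (0, 5), (4, 4), (4, 5), (8, 4), (8, 5), (14, 4), (14, 5)]
Unfold 2 (reflect across v@6): 16 holes -> [(0, 4), (0, 5), (0, 6), (0, 7), (4, 4), (4, 5), (4, 6), (4, 7), (8, 4), (8, 5), (8, 6), (8, 7), (14, 4), (14, 5), (14, 6), (14, 7)]
Unfold 3 (reflect across v@4): 32 holes -> [(0, 0), (0, 1), (0, 2), (0, 3), (0, 4), (0, 5), (0, 6), (0, 7), (4, 0), (4, 1), (4, 2), (4, 3), (4, 4), (4, 5), (4, 6), (4, 7), (8, 0), (8, 1), (8, 2), (8, 3), (8, 4), (8, 5), (8, 6), (8, 7), (14, 0), (14, 1), (14, 2), (14, 3), (14, 4), (14, 5), (14, 6), (14, 7)]
Holes: [(0, 0), (0, 1), (0, 2), (0, 3), (0, 4), (0, 5), (0, 6), (0, 7), (4, 0), (4, 1), (4, 2), (4, 3), (4, 4), (4, 5), (4, 6), (4, 7), (8, 0), (8, 1), (8, 2), (8, 3), (8, 4), (8, 5), (8, 6), (8, 7), (14, 0), (14, 1), (14, 2), (14, 3), (14, 4), (14, 5), (14, 6), (14, 7)]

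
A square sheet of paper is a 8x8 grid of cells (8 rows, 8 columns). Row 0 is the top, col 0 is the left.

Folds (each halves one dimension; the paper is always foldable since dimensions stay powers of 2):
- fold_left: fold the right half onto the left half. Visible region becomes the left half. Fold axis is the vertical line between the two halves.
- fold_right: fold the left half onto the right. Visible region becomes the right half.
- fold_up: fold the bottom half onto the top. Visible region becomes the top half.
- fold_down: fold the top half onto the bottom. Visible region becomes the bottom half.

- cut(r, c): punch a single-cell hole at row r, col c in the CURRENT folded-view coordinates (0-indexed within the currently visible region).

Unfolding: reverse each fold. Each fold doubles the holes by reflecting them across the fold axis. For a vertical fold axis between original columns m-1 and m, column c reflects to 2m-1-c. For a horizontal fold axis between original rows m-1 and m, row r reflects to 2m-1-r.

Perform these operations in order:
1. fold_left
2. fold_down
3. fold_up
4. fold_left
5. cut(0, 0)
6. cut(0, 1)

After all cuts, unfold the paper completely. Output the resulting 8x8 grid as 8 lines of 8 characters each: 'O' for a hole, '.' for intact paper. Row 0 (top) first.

Op 1 fold_left: fold axis v@4; visible region now rows[0,8) x cols[0,4) = 8x4
Op 2 fold_down: fold axis h@4; visible region now rows[4,8) x cols[0,4) = 4x4
Op 3 fold_up: fold axis h@6; visible region now rows[4,6) x cols[0,4) = 2x4
Op 4 fold_left: fold axis v@2; visible region now rows[4,6) x cols[0,2) = 2x2
Op 5 cut(0, 0): punch at orig (4,0); cuts so far [(4, 0)]; region rows[4,6) x cols[0,2) = 2x2
Op 6 cut(0, 1): punch at orig (4,1); cuts so far [(4, 0), (4, 1)]; region rows[4,6) x cols[0,2) = 2x2
Unfold 1 (reflect across v@2): 4 holes -> [(4, 0), (4, 1), (4, 2), (4, 3)]
Unfold 2 (reflect across h@6): 8 holes -> [(4, 0), (4, 1), (4, 2), (4, 3), (7, 0), (7, 1), (7, 2), (7, 3)]
Unfold 3 (reflect across h@4): 16 holes -> [(0, 0), (0, 1), (0, 2), (0, 3), (3, 0), (3, 1), (3, 2), (3, 3), (4, 0), (4, 1), (4, 2), (4, 3), (7, 0), (7, 1), (7, 2), (7, 3)]
Unfold 4 (reflect across v@4): 32 holes -> [(0, 0), (0, 1), (0, 2), (0, 3), (0, 4), (0, 5), (0, 6), (0, 7), (3, 0), (3, 1), (3, 2), (3, 3), (3, 4), (3, 5), (3, 6), (3, 7), (4, 0), (4, 1), (4, 2), (4, 3), (4, 4), (4, 5), (4, 6), (4, 7), (7, 0), (7, 1), (7, 2), (7, 3), (7, 4), (7, 5), (7, 6), (7, 7)]

Answer: OOOOOOOO
........
........
OOOOOOOO
OOOOOOOO
........
........
OOOOOOOO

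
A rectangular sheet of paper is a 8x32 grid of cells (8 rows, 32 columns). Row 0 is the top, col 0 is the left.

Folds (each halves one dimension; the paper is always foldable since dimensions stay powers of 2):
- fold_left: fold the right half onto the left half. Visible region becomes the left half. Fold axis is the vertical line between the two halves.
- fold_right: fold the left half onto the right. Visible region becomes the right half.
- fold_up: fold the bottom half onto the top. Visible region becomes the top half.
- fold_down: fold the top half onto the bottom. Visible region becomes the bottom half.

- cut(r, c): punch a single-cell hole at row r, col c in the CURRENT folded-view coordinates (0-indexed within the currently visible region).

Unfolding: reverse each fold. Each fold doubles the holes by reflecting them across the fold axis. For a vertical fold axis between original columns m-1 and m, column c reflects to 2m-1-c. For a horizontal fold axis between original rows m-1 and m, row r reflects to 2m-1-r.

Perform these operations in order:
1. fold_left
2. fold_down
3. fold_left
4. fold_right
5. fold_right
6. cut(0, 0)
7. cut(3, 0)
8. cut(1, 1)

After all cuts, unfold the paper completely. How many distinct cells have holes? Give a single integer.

Op 1 fold_left: fold axis v@16; visible region now rows[0,8) x cols[0,16) = 8x16
Op 2 fold_down: fold axis h@4; visible region now rows[4,8) x cols[0,16) = 4x16
Op 3 fold_left: fold axis v@8; visible region now rows[4,8) x cols[0,8) = 4x8
Op 4 fold_right: fold axis v@4; visible region now rows[4,8) x cols[4,8) = 4x4
Op 5 fold_right: fold axis v@6; visible region now rows[4,8) x cols[6,8) = 4x2
Op 6 cut(0, 0): punch at orig (4,6); cuts so far [(4, 6)]; region rows[4,8) x cols[6,8) = 4x2
Op 7 cut(3, 0): punch at orig (7,6); cuts so far [(4, 6), (7, 6)]; region rows[4,8) x cols[6,8) = 4x2
Op 8 cut(1, 1): punch at orig (5,7); cuts so far [(4, 6), (5, 7), (7, 6)]; region rows[4,8) x cols[6,8) = 4x2
Unfold 1 (reflect across v@6): 6 holes -> [(4, 5), (4, 6), (5, 4), (5, 7), (7, 5), (7, 6)]
Unfold 2 (reflect across v@4): 12 holes -> [(4, 1), (4, 2), (4, 5), (4, 6), (5, 0), (5, 3), (5, 4), (5, 7), (7, 1), (7, 2), (7, 5), (7, 6)]
Unfold 3 (reflect across v@8): 24 holes -> [(4, 1), (4, 2), (4, 5), (4, 6), (4, 9), (4, 10), (4, 13), (4, 14), (5, 0), (5, 3), (5, 4), (5, 7), (5, 8), (5, 11), (5, 12), (5, 15), (7, 1), (7, 2), (7, 5), (7, 6), (7, 9), (7, 10), (7, 13), (7, 14)]
Unfold 4 (reflect across h@4): 48 holes -> [(0, 1), (0, 2), (0, 5), (0, 6), (0, 9), (0, 10), (0, 13), (0, 14), (2, 0), (2, 3), (2, 4), (2, 7), (2, 8), (2, 11), (2, 12), (2, 15), (3, 1), (3, 2), (3, 5), (3, 6), (3, 9), (3, 10), (3, 13), (3, 14), (4, 1), (4, 2), (4, 5), (4, 6), (4, 9), (4, 10), (4, 13), (4, 14), (5, 0), (5, 3), (5, 4), (5, 7), (5, 8), (5, 11), (5, 12), (5, 15), (7, 1), (7, 2), (7, 5), (7, 6), (7, 9), (7, 10), (7, 13), (7, 14)]
Unfold 5 (reflect across v@16): 96 holes -> [(0, 1), (0, 2), (0, 5), (0, 6), (0, 9), (0, 10), (0, 13), (0, 14), (0, 17), (0, 18), (0, 21), (0, 22), (0, 25), (0, 26), (0, 29), (0, 30), (2, 0), (2, 3), (2, 4), (2, 7), (2, 8), (2, 11), (2, 12), (2, 15), (2, 16), (2, 19), (2, 20), (2, 23), (2, 24), (2, 27), (2, 28), (2, 31), (3, 1), (3, 2), (3, 5), (3, 6), (3, 9), (3, 10), (3, 13), (3, 14), (3, 17), (3, 18), (3, 21), (3, 22), (3, 25), (3, 26), (3, 29), (3, 30), (4, 1), (4, 2), (4, 5), (4, 6), (4, 9), (4, 10), (4, 13), (4, 14), (4, 17), (4, 18), (4, 21), (4, 22), (4, 25), (4, 26), (4, 29), (4, 30), (5, 0), (5, 3), (5, 4), (5, 7), (5, 8), (5, 11), (5, 12), (5, 15), (5, 16), (5, 19), (5, 20), (5, 23), (5, 24), (5, 27), (5, 28), (5, 31), (7, 1), (7, 2), (7, 5), (7, 6), (7, 9), (7, 10), (7, 13), (7, 14), (7, 17), (7, 18), (7, 21), (7, 22), (7, 25), (7, 26), (7, 29), (7, 30)]

Answer: 96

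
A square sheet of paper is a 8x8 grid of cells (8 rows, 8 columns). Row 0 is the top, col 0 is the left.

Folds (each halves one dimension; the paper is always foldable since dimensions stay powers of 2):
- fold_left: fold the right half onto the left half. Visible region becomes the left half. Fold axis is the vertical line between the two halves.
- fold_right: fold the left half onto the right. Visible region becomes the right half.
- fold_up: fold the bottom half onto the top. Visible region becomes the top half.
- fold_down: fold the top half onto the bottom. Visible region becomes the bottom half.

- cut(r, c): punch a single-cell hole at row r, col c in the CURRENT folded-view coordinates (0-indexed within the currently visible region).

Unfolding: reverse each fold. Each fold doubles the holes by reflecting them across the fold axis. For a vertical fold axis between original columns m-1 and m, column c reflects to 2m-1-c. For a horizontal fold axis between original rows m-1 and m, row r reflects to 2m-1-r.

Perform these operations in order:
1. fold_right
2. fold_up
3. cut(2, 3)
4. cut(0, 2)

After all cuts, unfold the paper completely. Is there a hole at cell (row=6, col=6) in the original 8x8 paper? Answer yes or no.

Op 1 fold_right: fold axis v@4; visible region now rows[0,8) x cols[4,8) = 8x4
Op 2 fold_up: fold axis h@4; visible region now rows[0,4) x cols[4,8) = 4x4
Op 3 cut(2, 3): punch at orig (2,7); cuts so far [(2, 7)]; region rows[0,4) x cols[4,8) = 4x4
Op 4 cut(0, 2): punch at orig (0,6); cuts so far [(0, 6), (2, 7)]; region rows[0,4) x cols[4,8) = 4x4
Unfold 1 (reflect across h@4): 4 holes -> [(0, 6), (2, 7), (5, 7), (7, 6)]
Unfold 2 (reflect across v@4): 8 holes -> [(0, 1), (0, 6), (2, 0), (2, 7), (5, 0), (5, 7), (7, 1), (7, 6)]
Holes: [(0, 1), (0, 6), (2, 0), (2, 7), (5, 0), (5, 7), (7, 1), (7, 6)]

Answer: no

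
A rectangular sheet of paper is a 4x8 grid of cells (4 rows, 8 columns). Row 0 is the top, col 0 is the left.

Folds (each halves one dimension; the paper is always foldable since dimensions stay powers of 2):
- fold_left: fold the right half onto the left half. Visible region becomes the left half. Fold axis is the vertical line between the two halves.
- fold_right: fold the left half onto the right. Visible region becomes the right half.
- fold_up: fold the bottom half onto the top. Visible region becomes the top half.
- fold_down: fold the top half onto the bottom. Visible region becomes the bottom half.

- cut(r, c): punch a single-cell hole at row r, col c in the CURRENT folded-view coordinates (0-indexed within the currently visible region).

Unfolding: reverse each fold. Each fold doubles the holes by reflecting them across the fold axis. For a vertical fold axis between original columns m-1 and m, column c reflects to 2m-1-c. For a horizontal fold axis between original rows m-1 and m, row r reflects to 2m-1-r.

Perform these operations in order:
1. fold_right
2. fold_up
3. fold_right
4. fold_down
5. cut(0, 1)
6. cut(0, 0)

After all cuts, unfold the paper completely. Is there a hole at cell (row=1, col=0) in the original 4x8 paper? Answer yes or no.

Op 1 fold_right: fold axis v@4; visible region now rows[0,4) x cols[4,8) = 4x4
Op 2 fold_up: fold axis h@2; visible region now rows[0,2) x cols[4,8) = 2x4
Op 3 fold_right: fold axis v@6; visible region now rows[0,2) x cols[6,8) = 2x2
Op 4 fold_down: fold axis h@1; visible region now rows[1,2) x cols[6,8) = 1x2
Op 5 cut(0, 1): punch at orig (1,7); cuts so far [(1, 7)]; region rows[1,2) x cols[6,8) = 1x2
Op 6 cut(0, 0): punch at orig (1,6); cuts so far [(1, 6), (1, 7)]; region rows[1,2) x cols[6,8) = 1x2
Unfold 1 (reflect across h@1): 4 holes -> [(0, 6), (0, 7), (1, 6), (1, 7)]
Unfold 2 (reflect across v@6): 8 holes -> [(0, 4), (0, 5), (0, 6), (0, 7), (1, 4), (1, 5), (1, 6), (1, 7)]
Unfold 3 (reflect across h@2): 16 holes -> [(0, 4), (0, 5), (0, 6), (0, 7), (1, 4), (1, 5), (1, 6), (1, 7), (2, 4), (2, 5), (2, 6), (2, 7), (3, 4), (3, 5), (3, 6), (3, 7)]
Unfold 4 (reflect across v@4): 32 holes -> [(0, 0), (0, 1), (0, 2), (0, 3), (0, 4), (0, 5), (0, 6), (0, 7), (1, 0), (1, 1), (1, 2), (1, 3), (1, 4), (1, 5), (1, 6), (1, 7), (2, 0), (2, 1), (2, 2), (2, 3), (2, 4), (2, 5), (2, 6), (2, 7), (3, 0), (3, 1), (3, 2), (3, 3), (3, 4), (3, 5), (3, 6), (3, 7)]
Holes: [(0, 0), (0, 1), (0, 2), (0, 3), (0, 4), (0, 5), (0, 6), (0, 7), (1, 0), (1, 1), (1, 2), (1, 3), (1, 4), (1, 5), (1, 6), (1, 7), (2, 0), (2, 1), (2, 2), (2, 3), (2, 4), (2, 5), (2, 6), (2, 7), (3, 0), (3, 1), (3, 2), (3, 3), (3, 4), (3, 5), (3, 6), (3, 7)]

Answer: yes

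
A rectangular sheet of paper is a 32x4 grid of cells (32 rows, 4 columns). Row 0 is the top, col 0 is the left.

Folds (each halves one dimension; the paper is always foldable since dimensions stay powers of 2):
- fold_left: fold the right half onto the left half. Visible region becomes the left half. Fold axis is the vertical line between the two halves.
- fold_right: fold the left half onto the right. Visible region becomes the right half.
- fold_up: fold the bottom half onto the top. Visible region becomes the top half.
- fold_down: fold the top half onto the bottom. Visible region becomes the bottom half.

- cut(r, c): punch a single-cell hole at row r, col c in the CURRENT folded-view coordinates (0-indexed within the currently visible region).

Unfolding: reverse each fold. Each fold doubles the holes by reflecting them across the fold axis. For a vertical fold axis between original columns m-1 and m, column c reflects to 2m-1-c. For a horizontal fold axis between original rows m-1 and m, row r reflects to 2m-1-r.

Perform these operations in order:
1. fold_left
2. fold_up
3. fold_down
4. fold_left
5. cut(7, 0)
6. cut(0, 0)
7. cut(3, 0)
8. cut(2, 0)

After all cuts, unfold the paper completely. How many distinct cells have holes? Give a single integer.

Answer: 64

Derivation:
Op 1 fold_left: fold axis v@2; visible region now rows[0,32) x cols[0,2) = 32x2
Op 2 fold_up: fold axis h@16; visible region now rows[0,16) x cols[0,2) = 16x2
Op 3 fold_down: fold axis h@8; visible region now rows[8,16) x cols[0,2) = 8x2
Op 4 fold_left: fold axis v@1; visible region now rows[8,16) x cols[0,1) = 8x1
Op 5 cut(7, 0): punch at orig (15,0); cuts so far [(15, 0)]; region rows[8,16) x cols[0,1) = 8x1
Op 6 cut(0, 0): punch at orig (8,0); cuts so far [(8, 0), (15, 0)]; region rows[8,16) x cols[0,1) = 8x1
Op 7 cut(3, 0): punch at orig (11,0); cuts so far [(8, 0), (11, 0), (15, 0)]; region rows[8,16) x cols[0,1) = 8x1
Op 8 cut(2, 0): punch at orig (10,0); cuts so far [(8, 0), (10, 0), (11, 0), (15, 0)]; region rows[8,16) x cols[0,1) = 8x1
Unfold 1 (reflect across v@1): 8 holes -> [(8, 0), (8, 1), (10, 0), (10, 1), (11, 0), (11, 1), (15, 0), (15, 1)]
Unfold 2 (reflect across h@8): 16 holes -> [(0, 0), (0, 1), (4, 0), (4, 1), (5, 0), (5, 1), (7, 0), (7, 1), (8, 0), (8, 1), (10, 0), (10, 1), (11, 0), (11, 1), (15, 0), (15, 1)]
Unfold 3 (reflect across h@16): 32 holes -> [(0, 0), (0, 1), (4, 0), (4, 1), (5, 0), (5, 1), (7, 0), (7, 1), (8, 0), (8, 1), (10, 0), (10, 1), (11, 0), (11, 1), (15, 0), (15, 1), (16, 0), (16, 1), (20, 0), (20, 1), (21, 0), (21, 1), (23, 0), (23, 1), (24, 0), (24, 1), (26, 0), (26, 1), (27, 0), (27, 1), (31, 0), (31, 1)]
Unfold 4 (reflect across v@2): 64 holes -> [(0, 0), (0, 1), (0, 2), (0, 3), (4, 0), (4, 1), (4, 2), (4, 3), (5, 0), (5, 1), (5, 2), (5, 3), (7, 0), (7, 1), (7, 2), (7, 3), (8, 0), (8, 1), (8, 2), (8, 3), (10, 0), (10, 1), (10, 2), (10, 3), (11, 0), (11, 1), (11, 2), (11, 3), (15, 0), (15, 1), (15, 2), (15, 3), (16, 0), (16, 1), (16, 2), (16, 3), (20, 0), (20, 1), (20, 2), (20, 3), (21, 0), (21, 1), (21, 2), (21, 3), (23, 0), (23, 1), (23, 2), (23, 3), (24, 0), (24, 1), (24, 2), (24, 3), (26, 0), (26, 1), (26, 2), (26, 3), (27, 0), (27, 1), (27, 2), (27, 3), (31, 0), (31, 1), (31, 2), (31, 3)]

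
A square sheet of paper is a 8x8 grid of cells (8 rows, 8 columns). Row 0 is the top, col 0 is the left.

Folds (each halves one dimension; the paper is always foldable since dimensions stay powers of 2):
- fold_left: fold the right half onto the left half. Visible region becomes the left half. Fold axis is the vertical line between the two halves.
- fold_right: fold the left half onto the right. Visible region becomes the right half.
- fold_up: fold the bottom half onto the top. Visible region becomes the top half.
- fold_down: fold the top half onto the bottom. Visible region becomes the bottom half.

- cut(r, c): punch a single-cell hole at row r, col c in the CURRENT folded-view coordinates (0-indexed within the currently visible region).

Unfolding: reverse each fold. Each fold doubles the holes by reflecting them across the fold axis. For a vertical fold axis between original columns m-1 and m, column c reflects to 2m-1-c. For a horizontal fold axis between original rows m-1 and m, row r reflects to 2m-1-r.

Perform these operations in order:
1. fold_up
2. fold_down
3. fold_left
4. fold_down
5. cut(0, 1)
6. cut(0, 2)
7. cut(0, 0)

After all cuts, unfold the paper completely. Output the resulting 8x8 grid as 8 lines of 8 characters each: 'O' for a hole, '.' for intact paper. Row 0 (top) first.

Answer: OOO..OOO
OOO..OOO
OOO..OOO
OOO..OOO
OOO..OOO
OOO..OOO
OOO..OOO
OOO..OOO

Derivation:
Op 1 fold_up: fold axis h@4; visible region now rows[0,4) x cols[0,8) = 4x8
Op 2 fold_down: fold axis h@2; visible region now rows[2,4) x cols[0,8) = 2x8
Op 3 fold_left: fold axis v@4; visible region now rows[2,4) x cols[0,4) = 2x4
Op 4 fold_down: fold axis h@3; visible region now rows[3,4) x cols[0,4) = 1x4
Op 5 cut(0, 1): punch at orig (3,1); cuts so far [(3, 1)]; region rows[3,4) x cols[0,4) = 1x4
Op 6 cut(0, 2): punch at orig (3,2); cuts so far [(3, 1), (3, 2)]; region rows[3,4) x cols[0,4) = 1x4
Op 7 cut(0, 0): punch at orig (3,0); cuts so far [(3, 0), (3, 1), (3, 2)]; region rows[3,4) x cols[0,4) = 1x4
Unfold 1 (reflect across h@3): 6 holes -> [(2, 0), (2, 1), (2, 2), (3, 0), (3, 1), (3, 2)]
Unfold 2 (reflect across v@4): 12 holes -> [(2, 0), (2, 1), (2, 2), (2, 5), (2, 6), (2, 7), (3, 0), (3, 1), (3, 2), (3, 5), (3, 6), (3, 7)]
Unfold 3 (reflect across h@2): 24 holes -> [(0, 0), (0, 1), (0, 2), (0, 5), (0, 6), (0, 7), (1, 0), (1, 1), (1, 2), (1, 5), (1, 6), (1, 7), (2, 0), (2, 1), (2, 2), (2, 5), (2, 6), (2, 7), (3, 0), (3, 1), (3, 2), (3, 5), (3, 6), (3, 7)]
Unfold 4 (reflect across h@4): 48 holes -> [(0, 0), (0, 1), (0, 2), (0, 5), (0, 6), (0, 7), (1, 0), (1, 1), (1, 2), (1, 5), (1, 6), (1, 7), (2, 0), (2, 1), (2, 2), (2, 5), (2, 6), (2, 7), (3, 0), (3, 1), (3, 2), (3, 5), (3, 6), (3, 7), (4, 0), (4, 1), (4, 2), (4, 5), (4, 6), (4, 7), (5, 0), (5, 1), (5, 2), (5, 5), (5, 6), (5, 7), (6, 0), (6, 1), (6, 2), (6, 5), (6, 6), (6, 7), (7, 0), (7, 1), (7, 2), (7, 5), (7, 6), (7, 7)]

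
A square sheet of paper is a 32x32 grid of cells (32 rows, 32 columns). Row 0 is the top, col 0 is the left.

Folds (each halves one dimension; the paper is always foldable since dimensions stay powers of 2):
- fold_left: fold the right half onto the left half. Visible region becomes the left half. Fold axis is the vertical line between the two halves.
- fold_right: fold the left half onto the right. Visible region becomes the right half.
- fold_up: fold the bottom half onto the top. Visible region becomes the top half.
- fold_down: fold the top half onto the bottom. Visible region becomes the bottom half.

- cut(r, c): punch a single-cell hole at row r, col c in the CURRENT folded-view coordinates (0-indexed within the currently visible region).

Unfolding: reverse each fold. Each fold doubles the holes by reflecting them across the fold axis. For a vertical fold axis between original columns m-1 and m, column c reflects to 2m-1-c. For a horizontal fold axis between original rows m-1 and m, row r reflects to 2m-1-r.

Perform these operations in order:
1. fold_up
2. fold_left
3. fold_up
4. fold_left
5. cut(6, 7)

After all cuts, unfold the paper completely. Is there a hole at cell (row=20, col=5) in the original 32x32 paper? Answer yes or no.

Answer: no

Derivation:
Op 1 fold_up: fold axis h@16; visible region now rows[0,16) x cols[0,32) = 16x32
Op 2 fold_left: fold axis v@16; visible region now rows[0,16) x cols[0,16) = 16x16
Op 3 fold_up: fold axis h@8; visible region now rows[0,8) x cols[0,16) = 8x16
Op 4 fold_left: fold axis v@8; visible region now rows[0,8) x cols[0,8) = 8x8
Op 5 cut(6, 7): punch at orig (6,7); cuts so far [(6, 7)]; region rows[0,8) x cols[0,8) = 8x8
Unfold 1 (reflect across v@8): 2 holes -> [(6, 7), (6, 8)]
Unfold 2 (reflect across h@8): 4 holes -> [(6, 7), (6, 8), (9, 7), (9, 8)]
Unfold 3 (reflect across v@16): 8 holes -> [(6, 7), (6, 8), (6, 23), (6, 24), (9, 7), (9, 8), (9, 23), (9, 24)]
Unfold 4 (reflect across h@16): 16 holes -> [(6, 7), (6, 8), (6, 23), (6, 24), (9, 7), (9, 8), (9, 23), (9, 24), (22, 7), (22, 8), (22, 23), (22, 24), (25, 7), (25, 8), (25, 23), (25, 24)]
Holes: [(6, 7), (6, 8), (6, 23), (6, 24), (9, 7), (9, 8), (9, 23), (9, 24), (22, 7), (22, 8), (22, 23), (22, 24), (25, 7), (25, 8), (25, 23), (25, 24)]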